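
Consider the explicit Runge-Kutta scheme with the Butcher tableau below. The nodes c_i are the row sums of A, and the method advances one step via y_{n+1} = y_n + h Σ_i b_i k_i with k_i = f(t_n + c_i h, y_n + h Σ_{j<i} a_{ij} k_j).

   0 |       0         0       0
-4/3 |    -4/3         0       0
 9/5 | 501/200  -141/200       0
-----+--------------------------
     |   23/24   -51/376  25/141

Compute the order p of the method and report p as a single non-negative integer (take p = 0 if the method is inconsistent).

b = (23/24, -51/376, 25/141)
c = (0, -4/3, 9/5)
Ac = (0, 0, 47/50)
Σ b_i: 23/24·1 + (-51/376)·1 + 25/141·1 = 1 ✓
b·c: (-51/376)·(-4/3) + 25/141·9/5 = 1/2 ✓
b·c²: (-51/376)·16/9 + 25/141·81/25 = 1/3 ✓
b·Ac: 25/141·47/50 = 1/6 ✓; 3 stages ⇒ order 3.

3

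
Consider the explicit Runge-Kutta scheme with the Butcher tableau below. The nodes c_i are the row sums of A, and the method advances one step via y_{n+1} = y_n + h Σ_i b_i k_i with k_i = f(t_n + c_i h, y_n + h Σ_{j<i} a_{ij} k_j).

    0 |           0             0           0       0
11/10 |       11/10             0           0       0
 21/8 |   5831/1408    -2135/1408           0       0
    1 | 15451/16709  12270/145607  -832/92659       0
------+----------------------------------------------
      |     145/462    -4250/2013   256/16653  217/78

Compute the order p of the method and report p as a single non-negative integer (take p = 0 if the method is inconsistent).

b = (145/462, -4250/2013, 256/16653, 217/78)
c = (0, 11/10, 21/8, 1)
Ac = (0, 0, -427/256, 15/217)
Σ b_i: 145/462·1 + (-4250/2013)·1 + 256/16653·1 + 217/78·1 = 1 ✓
b·c: (-4250/2013)·11/10 + 256/16653·21/8 + 217/78·1 = 1/2 ✓
b·c²: (-4250/2013)·121/100 + 256/16653·441/64 + 217/78·1 = 1/3 ✓
b·Ac: 256/16653·(-427/256) + 217/78·15/217 = 1/6 ✓
b·c³: (-4250/2013)·1331/1000 + 256/16653·9261/512 + 217/78·1 = 1/4 ✓
b·(c∘Ac): 256/16653·(-8967/2048) + 217/78·15/217 = 1/8 ✓
b·Ac²: 256/16653·(-4697/2560) + 217/78·87/2170 = 1/12 ✓
b·A²c: 217/78·13/868 = 1/24 ✓; 4 stages ⇒ order 4.

4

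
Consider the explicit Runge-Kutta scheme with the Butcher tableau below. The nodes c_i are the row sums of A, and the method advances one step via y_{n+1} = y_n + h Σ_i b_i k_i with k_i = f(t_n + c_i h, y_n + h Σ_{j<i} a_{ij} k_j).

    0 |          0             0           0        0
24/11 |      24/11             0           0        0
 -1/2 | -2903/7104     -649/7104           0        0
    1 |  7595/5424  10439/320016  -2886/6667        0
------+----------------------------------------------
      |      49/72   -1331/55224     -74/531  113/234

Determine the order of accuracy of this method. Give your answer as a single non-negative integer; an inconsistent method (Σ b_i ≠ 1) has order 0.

b = (49/72, -1331/55224, -74/531, 113/234)
c = (0, 24/11, -1/2, 1)
Ac = (0, 0, -59/296, 65/226)
Σ b_i: 49/72·1 + (-1331/55224)·1 + (-74/531)·1 + 113/234·1 = 1 ✓
b·c: (-1331/55224)·24/11 + (-74/531)·(-1/2) + 113/234·1 = 1/2 ✓
b·c²: (-1331/55224)·576/121 + (-74/531)·1/4 + 113/234·1 = 1/3 ✓
b·Ac: (-74/531)·(-59/296) + 113/234·65/226 = 1/6 ✓
b·c³: (-1331/55224)·13824/1331 + (-74/531)·(-1/8) + 113/234·1 = 1/4 ✓
b·(c∘Ac): (-74/531)·59/592 + 113/234·65/226 = 1/8 ✓
b·Ac²: (-74/531)·(-177/407) + 113/234·117/2486 = 1/12 ✓
b·A²c: 113/234·39/452 = 1/24 ✓; 4 stages ⇒ order 4.

4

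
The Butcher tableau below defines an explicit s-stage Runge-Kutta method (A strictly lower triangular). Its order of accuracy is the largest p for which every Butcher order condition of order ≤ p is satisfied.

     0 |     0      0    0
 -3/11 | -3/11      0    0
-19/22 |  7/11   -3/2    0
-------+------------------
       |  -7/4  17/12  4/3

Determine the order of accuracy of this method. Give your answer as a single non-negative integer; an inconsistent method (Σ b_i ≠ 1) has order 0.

b = (-7/4, 17/12, 4/3)
c = (0, -3/11, -19/22)
Ac = (0, 0, 9/22)
Σ b_i: (-7/4)·1 + 17/12·1 + 4/3·1 = 1 ✓
b·c: 17/12·(-3/11) + 4/3·(-19/22) = -203/132 ≠ 1/2 ⇒ order 1.

1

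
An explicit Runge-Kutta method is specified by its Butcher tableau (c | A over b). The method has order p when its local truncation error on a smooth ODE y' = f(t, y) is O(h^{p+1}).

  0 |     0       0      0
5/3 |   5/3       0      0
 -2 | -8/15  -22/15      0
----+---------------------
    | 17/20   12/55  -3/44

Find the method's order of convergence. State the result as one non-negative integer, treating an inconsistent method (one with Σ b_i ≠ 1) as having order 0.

3

b = (17/20, 12/55, -3/44)
c = (0, 5/3, -2)
Ac = (0, 0, -22/9)
Σ b_i: 17/20·1 + 12/55·1 + (-3/44)·1 = 1 ✓
b·c: 12/55·5/3 + (-3/44)·(-2) = 1/2 ✓
b·c²: 12/55·25/9 + (-3/44)·4 = 1/3 ✓
b·Ac: (-3/44)·(-22/9) = 1/6 ✓; 3 stages ⇒ order 3.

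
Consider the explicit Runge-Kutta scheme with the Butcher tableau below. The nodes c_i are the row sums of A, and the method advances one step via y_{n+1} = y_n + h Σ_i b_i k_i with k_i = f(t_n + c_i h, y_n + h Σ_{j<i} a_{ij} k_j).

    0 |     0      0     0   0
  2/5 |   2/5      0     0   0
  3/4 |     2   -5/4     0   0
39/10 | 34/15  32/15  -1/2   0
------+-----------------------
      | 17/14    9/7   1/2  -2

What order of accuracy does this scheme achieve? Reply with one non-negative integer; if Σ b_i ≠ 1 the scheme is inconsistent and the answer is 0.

1

b = (17/14, 9/7, 1/2, -2)
c = (0, 2/5, 3/4, 39/10)
Ac = (0, 0, -1/2, 287/600)
Σ b_i: 17/14·1 + 9/7·1 + 1/2·1 + (-2)·1 = 1 ✓
b·c: 9/7·2/5 + 1/2·3/4 + (-2)·39/10 = -387/56 ≠ 1/2 ⇒ order 1.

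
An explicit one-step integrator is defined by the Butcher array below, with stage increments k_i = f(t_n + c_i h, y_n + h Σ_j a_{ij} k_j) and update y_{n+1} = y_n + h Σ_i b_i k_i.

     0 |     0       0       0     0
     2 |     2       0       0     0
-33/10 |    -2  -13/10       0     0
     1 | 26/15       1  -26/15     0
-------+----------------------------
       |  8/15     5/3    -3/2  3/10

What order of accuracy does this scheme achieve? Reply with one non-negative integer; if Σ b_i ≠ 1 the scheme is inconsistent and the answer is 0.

1

b = (8/15, 5/3, -3/2, 3/10)
c = (0, 2, -33/10, 1)
Ac = (0, 0, -13/5, 193/25)
Σ b_i: 8/15·1 + 5/3·1 + (-3/2)·1 + 3/10·1 = 1 ✓
b·c: 5/3·2 + (-3/2)·(-33/10) + 3/10·1 = 103/12 ≠ 1/2 ⇒ order 1.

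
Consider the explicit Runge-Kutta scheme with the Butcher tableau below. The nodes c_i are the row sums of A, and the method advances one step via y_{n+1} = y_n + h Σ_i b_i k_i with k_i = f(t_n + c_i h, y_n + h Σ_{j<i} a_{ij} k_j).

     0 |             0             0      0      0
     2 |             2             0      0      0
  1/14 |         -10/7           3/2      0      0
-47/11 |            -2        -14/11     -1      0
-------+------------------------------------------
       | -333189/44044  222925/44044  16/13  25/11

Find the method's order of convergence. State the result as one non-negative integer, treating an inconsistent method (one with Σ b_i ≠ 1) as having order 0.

2

b = (-333189/44044, 222925/44044, 16/13, 25/11)
c = (0, 2, 1/14, -47/11)
Ac = (0, 0, 3, -403/154)
Σ b_i: (-333189/44044)·1 + 222925/44044·1 + 16/13·1 + 25/11·1 = 1 ✓
b·c: 222925/44044·2 + 16/13·1/14 + 25/11·(-47/11) = 1/2 ✓
b·c²: 222925/44044·4 + 16/13·1/196 + 25/11·2209/121 = 52348874/847847 ≠ 1/3 ⇒ order 2.
b·Ac: 16/13·3 + 25/11·(-403/154) = -49663/22022 ≠ 1/6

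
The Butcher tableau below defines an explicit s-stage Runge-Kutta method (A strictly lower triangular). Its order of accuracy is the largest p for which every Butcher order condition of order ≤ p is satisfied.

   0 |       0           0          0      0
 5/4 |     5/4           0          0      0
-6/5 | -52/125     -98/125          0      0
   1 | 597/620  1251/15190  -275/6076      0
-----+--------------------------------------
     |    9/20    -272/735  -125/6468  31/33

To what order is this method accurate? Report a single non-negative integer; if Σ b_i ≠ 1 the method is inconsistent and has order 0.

b = (9/20, -272/735, -125/6468, 31/33)
c = (0, 5/4, -6/5, 1)
Ac = (0, 0, -49/50, 39/248)
Σ b_i: 9/20·1 + (-272/735)·1 + (-125/6468)·1 + 31/33·1 = 1 ✓
b·c: (-272/735)·5/4 + (-125/6468)·(-6/5) + 31/33·1 = 1/2 ✓
b·c²: (-272/735)·25/16 + (-125/6468)·36/25 + 31/33·1 = 1/3 ✓
b·Ac: (-125/6468)·(-49/50) + 31/33·39/248 = 1/6 ✓
b·c³: (-272/735)·125/64 + (-125/6468)·(-216/125) + 31/33·1 = 1/4 ✓
b·(c∘Ac): (-125/6468)·147/125 + 31/33·39/248 = 1/8 ✓
b·Ac²: (-125/6468)·(-49/40) + 31/33·63/992 = 1/12 ✓
b·A²c: 31/33·11/248 = 1/24 ✓; 4 stages ⇒ order 4.

4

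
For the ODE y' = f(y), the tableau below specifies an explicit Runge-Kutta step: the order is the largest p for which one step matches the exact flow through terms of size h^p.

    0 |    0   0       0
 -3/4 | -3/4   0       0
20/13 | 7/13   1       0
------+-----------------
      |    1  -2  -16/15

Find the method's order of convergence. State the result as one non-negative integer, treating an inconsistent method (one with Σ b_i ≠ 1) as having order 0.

0

b = (1, -2, -16/15)
c = (0, -3/4, 20/13)
Ac = (0, 0, -3/4)
Σ b_i: 1·1 + (-2)·1 + (-16/15)·1 = -31/15 ≠ 1 ⇒ order 0.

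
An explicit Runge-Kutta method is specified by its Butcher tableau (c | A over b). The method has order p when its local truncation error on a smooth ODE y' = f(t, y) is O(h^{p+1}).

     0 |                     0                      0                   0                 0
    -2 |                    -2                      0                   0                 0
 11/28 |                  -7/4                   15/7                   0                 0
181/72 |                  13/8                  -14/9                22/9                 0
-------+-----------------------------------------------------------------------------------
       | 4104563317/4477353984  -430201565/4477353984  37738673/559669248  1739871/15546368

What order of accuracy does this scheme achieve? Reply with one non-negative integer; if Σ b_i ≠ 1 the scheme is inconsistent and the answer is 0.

3

b = (4104563317/4477353984, -430201565/4477353984, 37738673/559669248, 1739871/15546368)
c = (0, -2, 11/28, 181/72)
Ac = (0, 0, -30/7, 57/14)
Σ b_i: 4104563317/4477353984·1 + (-430201565/4477353984)·1 + 37738673/559669248·1 + 1739871/15546368·1 = 1 ✓
b·c: (-430201565/4477353984)·(-2) + 37738673/559669248·11/28 + 1739871/15546368·181/72 = 1/2 ✓
b·c²: (-430201565/4477353984)·4 + 37738673/559669248·121/784 + 1739871/15546368·32761/5184 = 1/3 ✓
b·Ac: 37738673/559669248·(-30/7) + 1739871/15546368·57/14 = 1/6 ✓
b·c³: (-430201565/4477353984)·(-8) + 37738673/559669248·1331/21952 + 1739871/15546368·5929741/373248 = 11511918523379/4513172815872 ≠ 1/4 ⇒ order 3.
b·(c∘Ac): 37738673/559669248·(-165/98) + 1739871/15546368·3439/336 = 770054297/746225664 ≠ 1/8
b·Ac²: 37738673/559669248·60/7 + 1739871/15546368·(-20621/3528) = -198923551/2611789824 ≠ 1/12
b·A²c: 1739871/15546368·(-220/21) = -4556805/3886592 ≠ 1/24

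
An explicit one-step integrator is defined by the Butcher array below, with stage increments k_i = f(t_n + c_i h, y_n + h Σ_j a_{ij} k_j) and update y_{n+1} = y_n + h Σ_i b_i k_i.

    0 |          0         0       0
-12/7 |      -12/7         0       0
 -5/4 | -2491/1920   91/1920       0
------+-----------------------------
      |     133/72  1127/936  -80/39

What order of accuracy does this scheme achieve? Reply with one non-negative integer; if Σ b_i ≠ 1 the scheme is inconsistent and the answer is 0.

3

b = (133/72, 1127/936, -80/39)
c = (0, -12/7, -5/4)
Ac = (0, 0, -13/160)
Σ b_i: 133/72·1 + 1127/936·1 + (-80/39)·1 = 1 ✓
b·c: 1127/936·(-12/7) + (-80/39)·(-5/4) = 1/2 ✓
b·c²: 1127/936·144/49 + (-80/39)·25/16 = 1/3 ✓
b·Ac: (-80/39)·(-13/160) = 1/6 ✓; 3 stages ⇒ order 3.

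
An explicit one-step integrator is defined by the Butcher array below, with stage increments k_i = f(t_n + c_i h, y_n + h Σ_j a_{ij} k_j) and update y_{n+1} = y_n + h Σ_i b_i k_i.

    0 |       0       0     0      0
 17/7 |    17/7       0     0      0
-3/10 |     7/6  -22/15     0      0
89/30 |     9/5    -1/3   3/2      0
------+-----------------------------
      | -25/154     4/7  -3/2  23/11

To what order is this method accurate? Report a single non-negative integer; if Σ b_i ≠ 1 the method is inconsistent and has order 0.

1

b = (-25/154, 4/7, -3/2, 23/11)
c = (0, 17/7, -3/10, 89/30)
Ac = (0, 0, -374/105, -529/420)
Σ b_i: (-25/154)·1 + 4/7·1 + (-3/2)·1 + 23/11·1 = 1 ✓
b·c: 4/7·17/7 + (-3/2)·(-3/10) + 23/11·89/30 = 260039/32340 ≠ 1/2 ⇒ order 1.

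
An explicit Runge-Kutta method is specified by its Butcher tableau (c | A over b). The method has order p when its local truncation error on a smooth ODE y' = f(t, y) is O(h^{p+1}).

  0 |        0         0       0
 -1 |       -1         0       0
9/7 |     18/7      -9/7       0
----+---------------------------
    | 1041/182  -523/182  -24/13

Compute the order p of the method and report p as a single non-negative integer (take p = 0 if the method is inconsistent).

2

b = (1041/182, -523/182, -24/13)
c = (0, -1, 9/7)
Ac = (0, 0, 9/7)
Σ b_i: 1041/182·1 + (-523/182)·1 + (-24/13)·1 = 1 ✓
b·c: (-523/182)·(-1) + (-24/13)·9/7 = 1/2 ✓
b·c²: (-523/182)·1 + (-24/13)·81/49 = -7549/1274 ≠ 1/3 ⇒ order 2.
b·Ac: (-24/13)·9/7 = -216/91 ≠ 1/6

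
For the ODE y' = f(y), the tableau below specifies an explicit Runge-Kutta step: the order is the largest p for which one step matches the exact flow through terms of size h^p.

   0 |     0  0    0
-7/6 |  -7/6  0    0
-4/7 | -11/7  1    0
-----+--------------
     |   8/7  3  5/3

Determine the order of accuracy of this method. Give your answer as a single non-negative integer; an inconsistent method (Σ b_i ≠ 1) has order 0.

b = (8/7, 3, 5/3)
c = (0, -7/6, -4/7)
Ac = (0, 0, -7/6)
Σ b_i: 8/7·1 + 3·1 + 5/3·1 = 122/21 ≠ 1 ⇒ order 0.

0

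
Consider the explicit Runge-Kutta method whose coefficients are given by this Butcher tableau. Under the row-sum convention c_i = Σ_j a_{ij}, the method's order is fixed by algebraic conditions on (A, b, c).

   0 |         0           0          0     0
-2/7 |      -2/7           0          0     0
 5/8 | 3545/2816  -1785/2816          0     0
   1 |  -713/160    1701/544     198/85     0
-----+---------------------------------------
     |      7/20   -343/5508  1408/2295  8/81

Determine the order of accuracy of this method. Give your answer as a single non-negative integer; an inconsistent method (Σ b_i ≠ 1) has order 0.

b = (7/20, -343/5508, 1408/2295, 8/81)
c = (0, -2/7, 5/8, 1)
Ac = (0, 0, 255/1408, 9/16)
Σ b_i: 7/20·1 + (-343/5508)·1 + 1408/2295·1 + 8/81·1 = 1 ✓
b·c: (-343/5508)·(-2/7) + 1408/2295·5/8 + 8/81·1 = 1/2 ✓
b·c²: (-343/5508)·4/49 + 1408/2295·25/64 + 8/81·1 = 1/3 ✓
b·Ac: 1408/2295·255/1408 + 8/81·9/16 = 1/6 ✓
b·c³: (-343/5508)·(-8/343) + 1408/2295·125/512 + 8/81·1 = 1/4 ✓
b·(c∘Ac): 1408/2295·1275/11264 + 8/81·9/16 = 1/8 ✓
b·Ac²: 1408/2295·(-255/4928) + 8/81·261/224 = 1/12 ✓
b·A²c: 8/81·27/64 = 1/24 ✓; 4 stages ⇒ order 4.

4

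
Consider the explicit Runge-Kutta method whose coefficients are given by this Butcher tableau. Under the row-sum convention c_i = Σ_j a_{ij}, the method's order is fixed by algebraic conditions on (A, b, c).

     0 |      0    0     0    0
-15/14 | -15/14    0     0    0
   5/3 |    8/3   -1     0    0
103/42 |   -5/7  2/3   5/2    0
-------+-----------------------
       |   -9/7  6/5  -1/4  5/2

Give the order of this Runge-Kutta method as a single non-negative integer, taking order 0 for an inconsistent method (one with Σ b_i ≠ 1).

0

b = (-9/7, 6/5, -1/4, 5/2)
c = (0, -15/14, 5/3, 103/42)
Ac = (0, 0, 15/14, 145/42)
Σ b_i: (-9/7)·1 + 6/5·1 + (-1/4)·1 + 5/2·1 = 303/140 ≠ 1 ⇒ order 0.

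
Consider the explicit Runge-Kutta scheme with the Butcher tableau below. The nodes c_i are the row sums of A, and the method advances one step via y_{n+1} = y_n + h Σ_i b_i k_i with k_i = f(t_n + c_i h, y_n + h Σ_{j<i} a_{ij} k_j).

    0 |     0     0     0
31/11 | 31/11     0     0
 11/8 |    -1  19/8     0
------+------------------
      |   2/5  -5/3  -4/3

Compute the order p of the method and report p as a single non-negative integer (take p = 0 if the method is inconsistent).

0

b = (2/5, -5/3, -4/3)
c = (0, 31/11, 11/8)
Ac = (0, 0, 589/88)
Σ b_i: 2/5·1 + (-5/3)·1 + (-4/3)·1 = -13/5 ≠ 1 ⇒ order 0.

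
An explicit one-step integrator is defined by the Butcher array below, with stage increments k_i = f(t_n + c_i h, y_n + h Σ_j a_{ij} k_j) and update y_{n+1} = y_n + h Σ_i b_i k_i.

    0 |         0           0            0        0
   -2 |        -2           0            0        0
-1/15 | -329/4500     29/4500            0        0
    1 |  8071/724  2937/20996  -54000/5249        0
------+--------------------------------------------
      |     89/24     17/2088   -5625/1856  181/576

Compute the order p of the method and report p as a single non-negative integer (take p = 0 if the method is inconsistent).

4

b = (89/24, 17/2088, -5625/1856, 181/576)
c = (0, -2, -1/15, 1)
Ac = (0, 0, -29/2250, 147/362)
Σ b_i: 89/24·1 + 17/2088·1 + (-5625/1856)·1 + 181/576·1 = 1 ✓
b·c: 17/2088·(-2) + (-5625/1856)·(-1/15) + 181/576·1 = 1/2 ✓
b·c²: 17/2088·4 + (-5625/1856)·1/225 + 181/576·1 = 1/3 ✓
b·Ac: (-5625/1856)·(-29/2250) + 181/576·147/362 = 1/6 ✓
b·c³: 17/2088·(-8) + (-5625/1856)·(-1/3375) + 181/576·1 = 1/4 ✓
b·(c∘Ac): (-5625/1856)·29/33750 + 181/576·147/362 = 1/8 ✓
b·Ac²: (-5625/1856)·29/1125 + 181/576·93/181 = 1/12 ✓
b·A²c: 181/576·24/181 = 1/24 ✓; 4 stages ⇒ order 4.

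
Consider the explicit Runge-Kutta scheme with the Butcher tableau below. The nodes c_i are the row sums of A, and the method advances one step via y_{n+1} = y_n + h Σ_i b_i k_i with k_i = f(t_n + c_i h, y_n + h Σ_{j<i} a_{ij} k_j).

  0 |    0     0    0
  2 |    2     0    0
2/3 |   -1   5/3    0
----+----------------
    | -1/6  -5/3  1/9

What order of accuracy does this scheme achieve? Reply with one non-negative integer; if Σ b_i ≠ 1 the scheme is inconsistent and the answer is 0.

b = (-1/6, -5/3, 1/9)
c = (0, 2, 2/3)
Ac = (0, 0, 10/3)
Σ b_i: (-1/6)·1 + (-5/3)·1 + 1/9·1 = -31/18 ≠ 1 ⇒ order 0.

0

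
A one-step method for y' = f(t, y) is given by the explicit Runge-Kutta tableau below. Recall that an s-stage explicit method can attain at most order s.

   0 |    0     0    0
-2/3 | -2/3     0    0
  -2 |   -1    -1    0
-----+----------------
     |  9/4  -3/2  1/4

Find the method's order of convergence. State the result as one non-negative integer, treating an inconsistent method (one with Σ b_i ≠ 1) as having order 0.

3

b = (9/4, -3/2, 1/4)
c = (0, -2/3, -2)
Ac = (0, 0, 2/3)
Σ b_i: 9/4·1 + (-3/2)·1 + 1/4·1 = 1 ✓
b·c: (-3/2)·(-2/3) + 1/4·(-2) = 1/2 ✓
b·c²: (-3/2)·4/9 + 1/4·4 = 1/3 ✓
b·Ac: 1/4·2/3 = 1/6 ✓; 3 stages ⇒ order 3.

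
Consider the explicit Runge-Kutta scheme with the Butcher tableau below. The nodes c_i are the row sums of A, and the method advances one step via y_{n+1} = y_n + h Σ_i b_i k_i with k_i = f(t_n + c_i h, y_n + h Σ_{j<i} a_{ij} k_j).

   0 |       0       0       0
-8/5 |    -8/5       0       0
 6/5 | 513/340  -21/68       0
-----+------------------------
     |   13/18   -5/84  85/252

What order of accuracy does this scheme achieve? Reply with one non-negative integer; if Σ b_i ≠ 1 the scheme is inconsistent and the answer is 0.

3

b = (13/18, -5/84, 85/252)
c = (0, -8/5, 6/5)
Ac = (0, 0, 42/85)
Σ b_i: 13/18·1 + (-5/84)·1 + 85/252·1 = 1 ✓
b·c: (-5/84)·(-8/5) + 85/252·6/5 = 1/2 ✓
b·c²: (-5/84)·64/25 + 85/252·36/25 = 1/3 ✓
b·Ac: 85/252·42/85 = 1/6 ✓; 3 stages ⇒ order 3.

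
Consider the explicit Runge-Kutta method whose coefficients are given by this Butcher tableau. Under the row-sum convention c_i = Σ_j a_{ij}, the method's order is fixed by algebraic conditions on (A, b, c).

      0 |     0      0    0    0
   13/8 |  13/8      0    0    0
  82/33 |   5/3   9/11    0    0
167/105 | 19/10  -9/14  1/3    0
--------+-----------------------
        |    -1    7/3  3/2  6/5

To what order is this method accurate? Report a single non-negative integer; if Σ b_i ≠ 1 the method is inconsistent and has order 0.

0

b = (-1, 7/3, 3/2, 6/5)
c = (0, 13/8, 82/33, 167/105)
Ac = (0, 0, 117/88, -2399/11088)
Σ b_i: (-1)·1 + 7/3·1 + 3/2·1 + 6/5·1 = 121/30 ≠ 1 ⇒ order 0.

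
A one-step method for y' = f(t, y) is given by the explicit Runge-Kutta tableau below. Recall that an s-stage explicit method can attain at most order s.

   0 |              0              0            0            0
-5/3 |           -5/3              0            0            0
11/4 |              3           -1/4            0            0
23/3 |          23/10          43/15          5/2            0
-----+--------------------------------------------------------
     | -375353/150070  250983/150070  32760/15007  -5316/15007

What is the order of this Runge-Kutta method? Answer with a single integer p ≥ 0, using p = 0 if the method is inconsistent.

b = (-375353/150070, 250983/150070, 32760/15007, -5316/15007)
c = (0, -5/3, 11/4, 23/3)
Ac = (0, 0, 5/12, 151/72)
Σ b_i: (-375353/150070)·1 + 250983/150070·1 + 32760/15007·1 + (-5316/15007)·1 = 1 ✓
b·c: 250983/150070·(-5/3) + 32760/15007·11/4 + (-5316/15007)·23/3 = 1/2 ✓
b·c²: 250983/150070·25/9 + 32760/15007·121/16 + (-5316/15007)·529/9 = 1/3 ✓
b·Ac: 32760/15007·5/12 + (-5316/15007)·151/72 = 1/6 ✓
b·c³: 250983/150070·(-125/27) + 32760/15007·1331/64 + (-5316/15007)·12167/27 = -131791487/1080504 ≠ 1/4 ⇒ order 3.
b·(c∘Ac): 32760/15007·55/48 + (-5316/15007)·3473/216 = -431432/135063 ≠ 1/8
b·Ac²: 32760/15007·(-25/36) + (-5316/15007)·23215/864 = -11922245/1080504 ≠ 1/12
b·A²c: (-5316/15007)·25/24 = -11075/30014 ≠ 1/24

3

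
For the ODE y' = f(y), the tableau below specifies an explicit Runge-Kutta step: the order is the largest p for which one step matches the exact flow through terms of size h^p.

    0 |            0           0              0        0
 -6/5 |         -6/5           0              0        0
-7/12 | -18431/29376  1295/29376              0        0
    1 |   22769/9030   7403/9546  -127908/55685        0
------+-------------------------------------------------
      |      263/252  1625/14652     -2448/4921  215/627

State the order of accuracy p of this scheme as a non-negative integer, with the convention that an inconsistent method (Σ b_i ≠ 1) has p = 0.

4

b = (263/252, 1625/14652, -2448/4921, 215/627)
c = (0, -6/5, -7/12, 1)
Ac = (0, 0, -259/4896, 88/215)
Σ b_i: 263/252·1 + 1625/14652·1 + (-2448/4921)·1 + 215/627·1 = 1 ✓
b·c: 1625/14652·(-6/5) + (-2448/4921)·(-7/12) + 215/627·1 = 1/2 ✓
b·c²: 1625/14652·36/25 + (-2448/4921)·49/144 + 215/627·1 = 1/3 ✓
b·Ac: (-2448/4921)·(-259/4896) + 215/627·88/215 = 1/6 ✓
b·c³: 1625/14652·(-216/125) + (-2448/4921)·(-343/1728) + 215/627·1 = 1/4 ✓
b·(c∘Ac): (-2448/4921)·1813/58752 + 215/627·88/215 = 1/8 ✓
b·Ac²: (-2448/4921)·259/4080 + 215/627·1441/4300 = 1/12 ✓
b·A²c: 215/627·209/1720 = 1/24 ✓; 4 stages ⇒ order 4.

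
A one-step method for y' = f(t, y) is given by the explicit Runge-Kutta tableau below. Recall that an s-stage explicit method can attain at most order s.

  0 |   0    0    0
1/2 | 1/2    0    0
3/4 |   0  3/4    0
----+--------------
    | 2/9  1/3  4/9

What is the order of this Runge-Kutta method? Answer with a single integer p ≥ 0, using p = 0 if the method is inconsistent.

3

b = (2/9, 1/3, 4/9)
c = (0, 1/2, 3/4)
Ac = (0, 0, 3/8)
Σ b_i: 2/9·1 + 1/3·1 + 4/9·1 = 1 ✓
b·c: 1/3·1/2 + 4/9·3/4 = 1/2 ✓
b·c²: 1/3·1/4 + 4/9·9/16 = 1/3 ✓
b·Ac: 4/9·3/8 = 1/6 ✓; 3 stages ⇒ order 3.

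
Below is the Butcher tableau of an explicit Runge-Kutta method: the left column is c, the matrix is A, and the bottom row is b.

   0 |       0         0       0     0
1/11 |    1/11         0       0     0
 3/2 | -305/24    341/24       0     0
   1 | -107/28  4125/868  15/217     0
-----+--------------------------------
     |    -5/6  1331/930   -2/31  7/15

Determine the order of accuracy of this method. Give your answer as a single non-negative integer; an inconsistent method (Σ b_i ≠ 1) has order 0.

b = (-5/6, 1331/930, -2/31, 7/15)
c = (0, 1/11, 3/2, 1)
Ac = (0, 0, 31/24, 15/28)
Σ b_i: (-5/6)·1 + 1331/930·1 + (-2/31)·1 + 7/15·1 = 1 ✓
b·c: 1331/930·1/11 + (-2/31)·3/2 + 7/15·1 = 1/2 ✓
b·c²: 1331/930·1/121 + (-2/31)·9/4 + 7/15·1 = 1/3 ✓
b·Ac: (-2/31)·31/24 + 7/15·15/28 = 1/6 ✓
b·c³: 1331/930·1/1331 + (-2/31)·27/8 + 7/15·1 = 1/4 ✓
b·(c∘Ac): (-2/31)·31/16 + 7/15·15/28 = 1/8 ✓
b·Ac²: (-2/31)·31/264 + 7/15·15/77 = 1/12 ✓
b·A²c: 7/15·5/56 = 1/24 ✓; 4 stages ⇒ order 4.

4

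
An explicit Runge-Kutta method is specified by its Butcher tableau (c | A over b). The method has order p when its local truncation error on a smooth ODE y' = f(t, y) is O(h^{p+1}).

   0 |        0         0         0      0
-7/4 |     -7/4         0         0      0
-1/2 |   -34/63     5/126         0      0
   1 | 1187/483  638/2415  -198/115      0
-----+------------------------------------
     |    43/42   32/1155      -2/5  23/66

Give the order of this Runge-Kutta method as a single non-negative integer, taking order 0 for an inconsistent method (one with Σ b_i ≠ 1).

b = (43/42, 32/1155, -2/5, 23/66)
c = (0, -7/4, -1/2, 1)
Ac = (0, 0, -5/72, 55/138)
Σ b_i: 43/42·1 + 32/1155·1 + (-2/5)·1 + 23/66·1 = 1 ✓
b·c: 32/1155·(-7/4) + (-2/5)·(-1/2) + 23/66·1 = 1/2 ✓
b·c²: 32/1155·49/16 + (-2/5)·1/4 + 23/66·1 = 1/3 ✓
b·Ac: (-2/5)·(-5/72) + 23/66·55/138 = 1/6 ✓
b·c³: 32/1155·(-343/64) + (-2/5)·(-1/8) + 23/66·1 = 1/4 ✓
b·(c∘Ac): (-2/5)·5/144 + 23/66·55/138 = 1/8 ✓
b·Ac²: (-2/5)·35/288 + 23/66·209/552 = 1/12 ✓
b·A²c: 23/66·11/92 = 1/24 ✓; 4 stages ⇒ order 4.

4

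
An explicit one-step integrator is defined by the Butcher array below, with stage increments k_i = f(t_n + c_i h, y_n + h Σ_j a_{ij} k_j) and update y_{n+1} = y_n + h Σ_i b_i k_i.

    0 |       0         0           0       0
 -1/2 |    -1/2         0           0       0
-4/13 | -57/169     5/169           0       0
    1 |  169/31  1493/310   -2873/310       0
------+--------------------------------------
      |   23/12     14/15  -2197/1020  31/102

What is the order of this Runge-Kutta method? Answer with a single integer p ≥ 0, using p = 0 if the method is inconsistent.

b = (23/12, 14/15, -2197/1020, 31/102)
c = (0, -1/2, -4/13, 1)
Ac = (0, 0, -5/338, 55/124)
Σ b_i: 23/12·1 + 14/15·1 + (-2197/1020)·1 + 31/102·1 = 1 ✓
b·c: 14/15·(-1/2) + (-2197/1020)·(-4/13) + 31/102·1 = 1/2 ✓
b·c²: 14/15·1/4 + (-2197/1020)·16/169 + 31/102·1 = 1/3 ✓
b·Ac: (-2197/1020)·(-5/338) + 31/102·55/124 = 1/6 ✓
b·c³: 14/15·(-1/8) + (-2197/1020)·(-64/2197) + 31/102·1 = 1/4 ✓
b·(c∘Ac): (-2197/1020)·10/2197 + 31/102·55/124 = 1/8 ✓
b·Ac²: (-2197/1020)·5/676 + 31/102·81/248 = 1/12 ✓
b·A²c: 31/102·17/124 = 1/24 ✓; 4 stages ⇒ order 4.

4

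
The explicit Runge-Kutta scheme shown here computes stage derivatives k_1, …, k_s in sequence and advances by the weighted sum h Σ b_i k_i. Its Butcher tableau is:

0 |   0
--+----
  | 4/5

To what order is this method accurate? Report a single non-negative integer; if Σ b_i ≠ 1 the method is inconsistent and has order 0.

b = (4/5)
c = (0)
Σ b_i: 4/5·1 = 4/5 ≠ 1 ⇒ order 0.

0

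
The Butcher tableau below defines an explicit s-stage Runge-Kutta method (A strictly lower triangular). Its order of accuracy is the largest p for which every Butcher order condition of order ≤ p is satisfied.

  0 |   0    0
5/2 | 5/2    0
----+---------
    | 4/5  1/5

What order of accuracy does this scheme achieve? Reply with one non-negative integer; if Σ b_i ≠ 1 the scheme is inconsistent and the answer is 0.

b = (4/5, 1/5)
c = (0, 5/2)
Σ b_i: 4/5·1 + 1/5·1 = 1 ✓
b·c: 1/5·5/2 = 1/2 ✓; 2 stages ⇒ order 2.

2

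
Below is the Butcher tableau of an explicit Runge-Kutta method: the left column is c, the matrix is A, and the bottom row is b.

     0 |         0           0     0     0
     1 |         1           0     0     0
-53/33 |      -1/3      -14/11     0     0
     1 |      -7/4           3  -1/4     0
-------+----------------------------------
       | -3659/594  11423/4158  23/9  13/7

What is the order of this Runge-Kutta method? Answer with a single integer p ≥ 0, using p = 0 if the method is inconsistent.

2

b = (-3659/594, 11423/4158, 23/9, 13/7)
c = (0, 1, -53/33, 1)
Ac = (0, 0, -14/11, 449/132)
Σ b_i: (-3659/594)·1 + 11423/4158·1 + 23/9·1 + 13/7·1 = 1 ✓
b·c: 11423/4158·1 + 23/9·(-53/33) + 13/7·1 = 1/2 ✓
b·c²: 11423/4158·1 + 23/9·2809/1089 + 13/7·1 = 219469/19602 ≠ 1/3 ⇒ order 2.
b·Ac: 23/9·(-14/11) + 13/7·449/132 = 8495/2772 ≠ 1/6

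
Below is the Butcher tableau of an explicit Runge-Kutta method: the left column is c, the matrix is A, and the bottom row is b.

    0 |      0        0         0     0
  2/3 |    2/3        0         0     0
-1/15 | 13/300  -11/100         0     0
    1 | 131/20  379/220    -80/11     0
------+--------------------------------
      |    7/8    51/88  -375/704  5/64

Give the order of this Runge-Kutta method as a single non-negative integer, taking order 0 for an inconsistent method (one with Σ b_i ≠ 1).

b = (7/8, 51/88, -375/704, 5/64)
c = (0, 2/3, -1/15, 1)
Ac = (0, 0, -11/150, 49/30)
Σ b_i: 7/8·1 + 51/88·1 + (-375/704)·1 + 5/64·1 = 1 ✓
b·c: 51/88·2/3 + (-375/704)·(-1/15) + 5/64·1 = 1/2 ✓
b·c²: 51/88·4/9 + (-375/704)·1/225 + 5/64·1 = 1/3 ✓
b·Ac: (-375/704)·(-11/150) + 5/64·49/30 = 1/6 ✓
b·c³: 51/88·8/27 + (-375/704)·(-1/3375) + 5/64·1 = 1/4 ✓
b·(c∘Ac): (-375/704)·11/2250 + 5/64·49/30 = 1/8 ✓
b·Ac²: (-375/704)·(-11/225) + 5/64·11/15 = 1/12 ✓
b·A²c: 5/64·8/15 = 1/24 ✓; 4 stages ⇒ order 4.

4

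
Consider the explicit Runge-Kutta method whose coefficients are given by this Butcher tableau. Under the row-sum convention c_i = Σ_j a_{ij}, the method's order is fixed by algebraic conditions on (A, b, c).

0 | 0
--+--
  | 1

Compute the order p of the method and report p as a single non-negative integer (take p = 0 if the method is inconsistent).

b = (1)
c = (0)
Σ b_i: 1·1 = 1 ✓; 1 stage ⇒ order 1.

1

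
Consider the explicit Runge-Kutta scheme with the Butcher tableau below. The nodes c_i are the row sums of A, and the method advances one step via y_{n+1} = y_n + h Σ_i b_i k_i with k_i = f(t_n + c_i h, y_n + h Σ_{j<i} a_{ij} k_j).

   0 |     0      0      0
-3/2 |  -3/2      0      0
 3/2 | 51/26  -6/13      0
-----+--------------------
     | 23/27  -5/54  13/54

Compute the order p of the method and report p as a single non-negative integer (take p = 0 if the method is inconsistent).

3

b = (23/27, -5/54, 13/54)
c = (0, -3/2, 3/2)
Ac = (0, 0, 9/13)
Σ b_i: 23/27·1 + (-5/54)·1 + 13/54·1 = 1 ✓
b·c: (-5/54)·(-3/2) + 13/54·3/2 = 1/2 ✓
b·c²: (-5/54)·9/4 + 13/54·9/4 = 1/3 ✓
b·Ac: 13/54·9/13 = 1/6 ✓; 3 stages ⇒ order 3.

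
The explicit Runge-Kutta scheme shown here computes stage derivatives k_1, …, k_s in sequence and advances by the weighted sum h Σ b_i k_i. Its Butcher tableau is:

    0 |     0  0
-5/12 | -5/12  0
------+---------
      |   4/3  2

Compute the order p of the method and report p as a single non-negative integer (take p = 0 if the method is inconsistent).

0

b = (4/3, 2)
c = (0, -5/12)
Σ b_i: 4/3·1 + 2·1 = 10/3 ≠ 1 ⇒ order 0.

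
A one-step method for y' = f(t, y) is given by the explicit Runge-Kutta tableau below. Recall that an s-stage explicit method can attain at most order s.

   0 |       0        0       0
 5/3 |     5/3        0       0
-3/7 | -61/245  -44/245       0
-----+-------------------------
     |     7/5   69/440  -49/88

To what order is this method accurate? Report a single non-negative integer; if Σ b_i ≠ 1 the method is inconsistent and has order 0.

b = (7/5, 69/440, -49/88)
c = (0, 5/3, -3/7)
Ac = (0, 0, -44/147)
Σ b_i: 7/5·1 + 69/440·1 + (-49/88)·1 = 1 ✓
b·c: 69/440·5/3 + (-49/88)·(-3/7) = 1/2 ✓
b·c²: 69/440·25/9 + (-49/88)·9/49 = 1/3 ✓
b·Ac: (-49/88)·(-44/147) = 1/6 ✓; 3 stages ⇒ order 3.

3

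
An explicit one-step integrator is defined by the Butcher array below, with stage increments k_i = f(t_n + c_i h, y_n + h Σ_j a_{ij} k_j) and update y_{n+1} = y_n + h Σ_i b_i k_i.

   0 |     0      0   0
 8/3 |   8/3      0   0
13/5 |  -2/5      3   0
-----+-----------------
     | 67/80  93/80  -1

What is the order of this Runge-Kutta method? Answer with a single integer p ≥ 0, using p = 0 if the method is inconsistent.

2

b = (67/80, 93/80, -1)
c = (0, 8/3, 13/5)
Ac = (0, 0, 8)
Σ b_i: 67/80·1 + 93/80·1 + (-1)·1 = 1 ✓
b·c: 93/80·8/3 + (-1)·13/5 = 1/2 ✓
b·c²: 93/80·64/9 + (-1)·169/25 = 113/75 ≠ 1/3 ⇒ order 2.
b·Ac: (-1)·8 = -8 ≠ 1/6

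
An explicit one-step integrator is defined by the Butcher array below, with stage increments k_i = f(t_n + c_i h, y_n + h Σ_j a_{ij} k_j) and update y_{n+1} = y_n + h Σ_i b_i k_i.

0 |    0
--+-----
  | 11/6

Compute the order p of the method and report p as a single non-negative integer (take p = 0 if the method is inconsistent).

0

b = (11/6)
c = (0)
Σ b_i: 11/6·1 = 11/6 ≠ 1 ⇒ order 0.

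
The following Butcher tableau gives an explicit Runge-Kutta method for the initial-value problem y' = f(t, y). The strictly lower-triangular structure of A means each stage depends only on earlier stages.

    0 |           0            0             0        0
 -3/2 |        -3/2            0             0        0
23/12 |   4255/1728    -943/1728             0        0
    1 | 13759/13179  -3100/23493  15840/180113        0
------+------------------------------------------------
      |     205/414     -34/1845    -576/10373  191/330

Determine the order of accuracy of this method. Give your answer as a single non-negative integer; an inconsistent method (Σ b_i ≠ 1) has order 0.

4

b = (205/414, -34/1845, -576/10373, 191/330)
c = (0, -3/2, 23/12, 1)
Ac = (0, 0, 943/1152, 70/191)
Σ b_i: 205/414·1 + (-34/1845)·1 + (-576/10373)·1 + 191/330·1 = 1 ✓
b·c: (-34/1845)·(-3/2) + (-576/10373)·23/12 + 191/330·1 = 1/2 ✓
b·c²: (-34/1845)·9/4 + (-576/10373)·529/144 + 191/330·1 = 1/3 ✓
b·Ac: (-576/10373)·943/1152 + 191/330·70/191 = 1/6 ✓
b·c³: (-34/1845)·(-27/8) + (-576/10373)·12167/1728 + 191/330·1 = 1/4 ✓
b·(c∘Ac): (-576/10373)·21689/13824 + 191/330·70/191 = 1/8 ✓
b·Ac²: (-576/10373)·(-943/768) + 191/330·5/191 = 1/12 ✓
b·A²c: 191/330·55/764 = 1/24 ✓; 4 stages ⇒ order 4.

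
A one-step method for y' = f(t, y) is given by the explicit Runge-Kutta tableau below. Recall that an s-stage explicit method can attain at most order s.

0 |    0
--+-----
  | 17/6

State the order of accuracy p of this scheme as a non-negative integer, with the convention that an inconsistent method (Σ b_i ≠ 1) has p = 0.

b = (17/6)
c = (0)
Σ b_i: 17/6·1 = 17/6 ≠ 1 ⇒ order 0.

0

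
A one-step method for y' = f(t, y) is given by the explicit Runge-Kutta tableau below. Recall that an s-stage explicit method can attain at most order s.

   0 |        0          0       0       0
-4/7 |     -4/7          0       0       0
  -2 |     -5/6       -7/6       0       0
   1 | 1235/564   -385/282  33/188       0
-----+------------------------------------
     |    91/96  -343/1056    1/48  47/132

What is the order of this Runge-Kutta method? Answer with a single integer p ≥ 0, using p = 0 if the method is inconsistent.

b = (91/96, -343/1056, 1/48, 47/132)
c = (0, -4/7, -2, 1)
Ac = (0, 0, 2/3, 121/282)
Σ b_i: 91/96·1 + (-343/1056)·1 + 1/48·1 + 47/132·1 = 1 ✓
b·c: (-343/1056)·(-4/7) + 1/48·(-2) + 47/132·1 = 1/2 ✓
b·c²: (-343/1056)·16/49 + 1/48·4 + 47/132·1 = 1/3 ✓
b·Ac: 1/48·2/3 + 47/132·121/282 = 1/6 ✓
b·c³: (-343/1056)·(-64/343) + 1/48·(-8) + 47/132·1 = 1/4 ✓
b·(c∘Ac): 1/48·(-4/3) + 47/132·121/282 = 1/8 ✓
b·Ac²: 1/48·(-8/21) + 47/132·253/987 = 1/12 ✓
b·A²c: 47/132·11/94 = 1/24 ✓; 4 stages ⇒ order 4.

4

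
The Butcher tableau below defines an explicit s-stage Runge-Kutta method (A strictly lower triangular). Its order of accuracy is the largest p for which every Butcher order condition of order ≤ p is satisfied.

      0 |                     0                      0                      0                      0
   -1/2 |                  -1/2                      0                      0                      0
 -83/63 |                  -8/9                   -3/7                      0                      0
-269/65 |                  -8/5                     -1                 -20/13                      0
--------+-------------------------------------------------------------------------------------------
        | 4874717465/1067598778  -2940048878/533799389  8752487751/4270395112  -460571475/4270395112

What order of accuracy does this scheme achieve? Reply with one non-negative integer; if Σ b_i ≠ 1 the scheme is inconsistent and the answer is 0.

3

b = (4874717465/1067598778, -2940048878/533799389, 8752487751/4270395112, -460571475/4270395112)
c = (0, -1/2, -83/63, -269/65)
Ac = (0, 0, 3/14, 4139/1638)
Σ b_i: 4874717465/1067598778·1 + (-2940048878/533799389)·1 + 8752487751/4270395112·1 + (-460571475/4270395112)·1 = 1 ✓
b·c: (-2940048878/533799389)·(-1/2) + 8752487751/4270395112·(-83/63) + (-460571475/4270395112)·(-269/65) = 1/2 ✓
b·c²: (-2940048878/533799389)·1/4 + 8752487751/4270395112·6889/3969 + (-460571475/4270395112)·72361/4225 = 1/3 ✓
b·Ac: 8752487751/4270395112·3/14 + (-460571475/4270395112)·4139/1638 = 1/6 ✓
b·c³: (-2940048878/533799389)·(-1/8) + 8752487751/4270395112·(-571787/250047) + (-460571475/4270395112)·(-19465109/274625) = 13662992055079/3747271710780 ≠ 1/4 ⇒ order 3.
b·(c∘Ac): 8752487751/4270395112·(-83/294) + (-460571475/4270395112)·(-1113391/106470) = 1759052611/3202796334 ≠ 1/8
b·Ac²: 8752487751/4270395112·(-3/28) + (-460571475/4270395112)·(-602717/206388) = 9621164842/100888084521 ≠ 1/12
b·A²c: (-460571475/4270395112)·(-30/91) = 75918375/2135197556 ≠ 1/24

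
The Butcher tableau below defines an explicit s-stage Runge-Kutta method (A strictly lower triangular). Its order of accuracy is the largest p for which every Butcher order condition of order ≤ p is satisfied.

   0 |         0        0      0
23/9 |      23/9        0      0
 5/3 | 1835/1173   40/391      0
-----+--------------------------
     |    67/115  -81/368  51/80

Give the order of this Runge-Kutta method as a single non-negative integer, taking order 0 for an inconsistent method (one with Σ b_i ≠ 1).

3

b = (67/115, -81/368, 51/80)
c = (0, 23/9, 5/3)
Ac = (0, 0, 40/153)
Σ b_i: 67/115·1 + (-81/368)·1 + 51/80·1 = 1 ✓
b·c: (-81/368)·23/9 + 51/80·5/3 = 1/2 ✓
b·c²: (-81/368)·529/81 + 51/80·25/9 = 1/3 ✓
b·Ac: 51/80·40/153 = 1/6 ✓; 3 stages ⇒ order 3.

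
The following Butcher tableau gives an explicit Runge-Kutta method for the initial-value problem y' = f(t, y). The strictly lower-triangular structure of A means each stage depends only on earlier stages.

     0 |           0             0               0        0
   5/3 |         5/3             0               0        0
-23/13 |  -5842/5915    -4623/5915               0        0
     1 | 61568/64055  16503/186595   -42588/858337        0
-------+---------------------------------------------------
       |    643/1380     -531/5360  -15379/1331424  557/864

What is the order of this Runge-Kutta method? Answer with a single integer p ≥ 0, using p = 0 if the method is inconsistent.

b = (643/1380, -531/5360, -15379/1331424, 557/864)
c = (0, 5/3, -23/13, 1)
Ac = (0, 0, -1541/1183, 131/557)
Σ b_i: 643/1380·1 + (-531/5360)·1 + (-15379/1331424)·1 + 557/864·1 = 1 ✓
b·c: (-531/5360)·5/3 + (-15379/1331424)·(-23/13) + 557/864·1 = 1/2 ✓
b·c²: (-531/5360)·25/9 + (-15379/1331424)·529/169 + 557/864·1 = 1/3 ✓
b·Ac: (-15379/1331424)·(-1541/1183) + 557/864·131/557 = 1/6 ✓
b·c³: (-531/5360)·125/27 + (-15379/1331424)·(-12167/2197) + 557/864·1 = 1/4 ✓
b·(c∘Ac): (-15379/1331424)·35443/15379 + 557/864·131/557 = 1/8 ✓
b·Ac²: (-15379/1331424)·(-7705/3549) + 557/864·151/1671 = 1/12 ✓
b·A²c: 557/864·36/557 = 1/24 ✓; 4 stages ⇒ order 4.

4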